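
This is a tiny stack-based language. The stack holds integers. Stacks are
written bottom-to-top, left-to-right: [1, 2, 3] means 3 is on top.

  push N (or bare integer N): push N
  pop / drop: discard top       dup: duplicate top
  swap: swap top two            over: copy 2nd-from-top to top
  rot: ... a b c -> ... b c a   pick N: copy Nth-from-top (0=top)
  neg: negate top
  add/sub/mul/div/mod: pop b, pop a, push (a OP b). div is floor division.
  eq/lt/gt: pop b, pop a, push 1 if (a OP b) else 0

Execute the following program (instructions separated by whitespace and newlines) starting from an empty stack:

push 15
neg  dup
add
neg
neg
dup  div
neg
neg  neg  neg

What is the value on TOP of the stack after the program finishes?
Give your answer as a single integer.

After 'push 15': [15]
After 'neg': [-15]
After 'dup': [-15, -15]
After 'add': [-30]
After 'neg': [30]
After 'neg': [-30]
After 'dup': [-30, -30]
After 'div': [1]
After 'neg': [-1]
After 'neg': [1]
After 'neg': [-1]
After 'neg': [1]

Answer: 1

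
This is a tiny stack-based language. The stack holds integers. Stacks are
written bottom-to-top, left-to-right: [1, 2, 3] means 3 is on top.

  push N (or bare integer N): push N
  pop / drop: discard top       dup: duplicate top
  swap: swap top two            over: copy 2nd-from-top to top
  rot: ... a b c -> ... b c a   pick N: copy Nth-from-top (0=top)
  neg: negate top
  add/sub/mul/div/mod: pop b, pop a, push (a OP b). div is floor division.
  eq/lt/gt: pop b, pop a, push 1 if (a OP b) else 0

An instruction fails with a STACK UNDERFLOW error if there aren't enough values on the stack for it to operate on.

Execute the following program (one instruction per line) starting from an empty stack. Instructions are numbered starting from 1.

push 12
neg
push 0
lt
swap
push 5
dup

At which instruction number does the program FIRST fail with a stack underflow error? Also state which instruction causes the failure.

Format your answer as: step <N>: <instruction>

Answer: step 5: swap

Derivation:
Step 1 ('push 12'): stack = [12], depth = 1
Step 2 ('neg'): stack = [-12], depth = 1
Step 3 ('push 0'): stack = [-12, 0], depth = 2
Step 4 ('lt'): stack = [1], depth = 1
Step 5 ('swap'): needs 2 value(s) but depth is 1 — STACK UNDERFLOW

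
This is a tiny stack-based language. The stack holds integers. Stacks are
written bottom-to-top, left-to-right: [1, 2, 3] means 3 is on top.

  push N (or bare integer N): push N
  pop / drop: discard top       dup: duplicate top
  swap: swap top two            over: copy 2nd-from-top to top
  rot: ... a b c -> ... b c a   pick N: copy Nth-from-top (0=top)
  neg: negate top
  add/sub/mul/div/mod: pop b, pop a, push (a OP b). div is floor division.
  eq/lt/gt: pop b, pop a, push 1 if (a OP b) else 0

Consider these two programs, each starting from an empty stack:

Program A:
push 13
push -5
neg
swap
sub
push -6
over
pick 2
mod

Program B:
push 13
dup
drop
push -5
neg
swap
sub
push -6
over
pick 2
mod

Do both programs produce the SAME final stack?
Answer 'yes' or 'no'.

Answer: yes

Derivation:
Program A trace:
  After 'push 13': [13]
  After 'push -5': [13, -5]
  After 'neg': [13, 5]
  After 'swap': [5, 13]
  After 'sub': [-8]
  After 'push -6': [-8, -6]
  After 'over': [-8, -6, -8]
  After 'pick 2': [-8, -6, -8, -8]
  After 'mod': [-8, -6, 0]
Program A final stack: [-8, -6, 0]

Program B trace:
  After 'push 13': [13]
  After 'dup': [13, 13]
  After 'drop': [13]
  After 'push -5': [13, -5]
  After 'neg': [13, 5]
  After 'swap': [5, 13]
  After 'sub': [-8]
  After 'push -6': [-8, -6]
  After 'over': [-8, -6, -8]
  After 'pick 2': [-8, -6, -8, -8]
  After 'mod': [-8, -6, 0]
Program B final stack: [-8, -6, 0]
Same: yes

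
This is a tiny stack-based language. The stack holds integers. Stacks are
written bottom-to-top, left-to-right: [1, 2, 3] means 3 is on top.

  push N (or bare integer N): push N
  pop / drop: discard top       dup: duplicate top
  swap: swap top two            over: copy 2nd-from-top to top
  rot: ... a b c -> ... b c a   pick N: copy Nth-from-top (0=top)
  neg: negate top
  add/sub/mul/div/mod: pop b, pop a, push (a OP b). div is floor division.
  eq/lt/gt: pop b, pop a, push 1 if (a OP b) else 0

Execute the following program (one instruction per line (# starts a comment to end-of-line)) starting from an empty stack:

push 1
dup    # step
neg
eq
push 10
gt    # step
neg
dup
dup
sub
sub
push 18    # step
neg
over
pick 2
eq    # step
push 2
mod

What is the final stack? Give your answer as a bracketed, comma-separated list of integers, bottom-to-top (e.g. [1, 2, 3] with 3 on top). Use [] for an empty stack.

Answer: [0, -18, 1]

Derivation:
After 'push 1': [1]
After 'dup': [1, 1]
After 'neg': [1, -1]
After 'eq': [0]
After 'push 10': [0, 10]
After 'gt': [0]
After 'neg': [0]
After 'dup': [0, 0]
After 'dup': [0, 0, 0]
After 'sub': [0, 0]
After 'sub': [0]
After 'push 18': [0, 18]
After 'neg': [0, -18]
After 'over': [0, -18, 0]
After 'pick 2': [0, -18, 0, 0]
After 'eq': [0, -18, 1]
After 'push 2': [0, -18, 1, 2]
After 'mod': [0, -18, 1]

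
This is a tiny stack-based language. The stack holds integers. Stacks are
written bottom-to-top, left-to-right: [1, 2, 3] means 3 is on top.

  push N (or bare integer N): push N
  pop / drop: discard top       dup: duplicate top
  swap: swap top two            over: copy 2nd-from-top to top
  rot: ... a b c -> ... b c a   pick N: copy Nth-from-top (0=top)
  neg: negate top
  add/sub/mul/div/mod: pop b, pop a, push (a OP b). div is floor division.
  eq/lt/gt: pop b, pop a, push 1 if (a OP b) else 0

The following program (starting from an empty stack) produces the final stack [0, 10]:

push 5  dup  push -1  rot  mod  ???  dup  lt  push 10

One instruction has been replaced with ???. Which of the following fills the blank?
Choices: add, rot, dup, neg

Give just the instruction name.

Answer: add

Derivation:
Stack before ???: [5, 4]
Stack after ???:  [9]
Checking each choice:
  add: MATCH
  rot: stack underflow (need 3, have 2)
  dup: produces [5, 4, 0, 10]
  neg: produces [5, 0, 10]


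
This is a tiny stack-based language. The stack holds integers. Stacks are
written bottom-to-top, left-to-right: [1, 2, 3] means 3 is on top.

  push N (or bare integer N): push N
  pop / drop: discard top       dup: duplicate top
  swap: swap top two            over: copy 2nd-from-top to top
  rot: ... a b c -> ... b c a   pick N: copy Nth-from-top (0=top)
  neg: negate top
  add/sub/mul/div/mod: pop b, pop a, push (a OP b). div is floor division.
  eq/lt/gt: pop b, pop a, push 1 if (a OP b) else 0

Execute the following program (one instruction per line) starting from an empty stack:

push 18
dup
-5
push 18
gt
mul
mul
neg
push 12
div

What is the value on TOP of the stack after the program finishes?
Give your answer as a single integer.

Answer: 0

Derivation:
After 'push 18': [18]
After 'dup': [18, 18]
After 'push -5': [18, 18, -5]
After 'push 18': [18, 18, -5, 18]
After 'gt': [18, 18, 0]
After 'mul': [18, 0]
After 'mul': [0]
After 'neg': [0]
After 'push 12': [0, 12]
After 'div': [0]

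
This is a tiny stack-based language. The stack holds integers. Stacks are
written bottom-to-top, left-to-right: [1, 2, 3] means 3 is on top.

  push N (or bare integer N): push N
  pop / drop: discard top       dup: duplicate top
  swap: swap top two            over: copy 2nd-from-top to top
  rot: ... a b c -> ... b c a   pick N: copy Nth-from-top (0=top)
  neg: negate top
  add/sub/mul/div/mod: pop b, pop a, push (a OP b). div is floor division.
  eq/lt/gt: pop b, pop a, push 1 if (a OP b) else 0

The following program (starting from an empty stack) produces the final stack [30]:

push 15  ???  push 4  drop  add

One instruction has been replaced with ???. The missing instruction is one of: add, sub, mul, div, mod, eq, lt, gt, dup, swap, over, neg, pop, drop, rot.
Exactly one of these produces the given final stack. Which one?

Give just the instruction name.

Stack before ???: [15]
Stack after ???:  [15, 15]
The instruction that transforms [15] -> [15, 15] is: dup

Answer: dup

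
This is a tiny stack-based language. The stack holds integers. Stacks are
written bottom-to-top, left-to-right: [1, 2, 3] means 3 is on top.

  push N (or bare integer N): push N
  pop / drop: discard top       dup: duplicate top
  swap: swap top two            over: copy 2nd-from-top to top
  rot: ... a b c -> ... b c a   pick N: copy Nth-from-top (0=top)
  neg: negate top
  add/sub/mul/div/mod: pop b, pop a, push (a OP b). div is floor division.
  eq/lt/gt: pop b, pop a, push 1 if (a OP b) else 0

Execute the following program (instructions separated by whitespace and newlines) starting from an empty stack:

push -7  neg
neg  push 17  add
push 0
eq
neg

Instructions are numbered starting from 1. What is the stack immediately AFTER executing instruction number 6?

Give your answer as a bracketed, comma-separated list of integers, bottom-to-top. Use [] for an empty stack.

Step 1 ('push -7'): [-7]
Step 2 ('neg'): [7]
Step 3 ('neg'): [-7]
Step 4 ('push 17'): [-7, 17]
Step 5 ('add'): [10]
Step 6 ('push 0'): [10, 0]

Answer: [10, 0]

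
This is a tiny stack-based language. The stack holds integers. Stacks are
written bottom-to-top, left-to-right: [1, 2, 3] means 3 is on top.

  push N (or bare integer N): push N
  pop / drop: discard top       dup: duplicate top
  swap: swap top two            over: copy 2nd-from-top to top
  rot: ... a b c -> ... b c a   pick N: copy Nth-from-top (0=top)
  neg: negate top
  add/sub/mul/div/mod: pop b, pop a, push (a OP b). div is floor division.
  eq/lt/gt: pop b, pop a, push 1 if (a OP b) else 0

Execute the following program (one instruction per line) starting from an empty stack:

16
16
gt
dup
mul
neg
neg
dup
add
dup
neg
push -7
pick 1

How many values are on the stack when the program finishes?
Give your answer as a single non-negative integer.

After 'push 16': stack = [16] (depth 1)
After 'push 16': stack = [16, 16] (depth 2)
After 'gt': stack = [0] (depth 1)
After 'dup': stack = [0, 0] (depth 2)
After 'mul': stack = [0] (depth 1)
After 'neg': stack = [0] (depth 1)
After 'neg': stack = [0] (depth 1)
After 'dup': stack = [0, 0] (depth 2)
After 'add': stack = [0] (depth 1)
After 'dup': stack = [0, 0] (depth 2)
After 'neg': stack = [0, 0] (depth 2)
After 'push -7': stack = [0, 0, -7] (depth 3)
After 'pick 1': stack = [0, 0, -7, 0] (depth 4)

Answer: 4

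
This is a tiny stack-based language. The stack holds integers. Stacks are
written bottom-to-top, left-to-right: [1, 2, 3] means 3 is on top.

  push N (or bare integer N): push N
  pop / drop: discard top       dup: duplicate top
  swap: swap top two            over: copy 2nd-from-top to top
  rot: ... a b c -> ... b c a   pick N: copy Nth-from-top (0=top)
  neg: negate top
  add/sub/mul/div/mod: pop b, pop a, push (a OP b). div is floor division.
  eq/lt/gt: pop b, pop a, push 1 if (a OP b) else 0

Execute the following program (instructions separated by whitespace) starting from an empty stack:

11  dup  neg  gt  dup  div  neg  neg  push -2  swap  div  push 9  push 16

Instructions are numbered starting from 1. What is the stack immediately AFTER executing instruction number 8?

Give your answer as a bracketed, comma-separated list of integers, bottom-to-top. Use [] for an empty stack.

Answer: [1]

Derivation:
Step 1 ('11'): [11]
Step 2 ('dup'): [11, 11]
Step 3 ('neg'): [11, -11]
Step 4 ('gt'): [1]
Step 5 ('dup'): [1, 1]
Step 6 ('div'): [1]
Step 7 ('neg'): [-1]
Step 8 ('neg'): [1]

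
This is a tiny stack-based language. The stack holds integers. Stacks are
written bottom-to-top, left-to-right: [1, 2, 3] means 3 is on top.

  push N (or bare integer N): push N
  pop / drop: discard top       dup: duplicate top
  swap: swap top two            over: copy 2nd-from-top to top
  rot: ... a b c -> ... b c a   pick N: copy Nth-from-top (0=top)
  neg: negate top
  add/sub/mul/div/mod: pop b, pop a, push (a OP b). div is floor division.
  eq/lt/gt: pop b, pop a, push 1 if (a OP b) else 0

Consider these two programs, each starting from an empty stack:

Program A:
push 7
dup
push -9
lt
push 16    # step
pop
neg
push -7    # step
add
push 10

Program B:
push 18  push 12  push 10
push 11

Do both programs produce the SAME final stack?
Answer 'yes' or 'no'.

Answer: no

Derivation:
Program A trace:
  After 'push 7': [7]
  After 'dup': [7, 7]
  After 'push -9': [7, 7, -9]
  After 'lt': [7, 0]
  After 'push 16': [7, 0, 16]
  After 'pop': [7, 0]
  After 'neg': [7, 0]
  After 'push -7': [7, 0, -7]
  After 'add': [7, -7]
  After 'push 10': [7, -7, 10]
Program A final stack: [7, -7, 10]

Program B trace:
  After 'push 18': [18]
  After 'push 12': [18, 12]
  After 'push 10': [18, 12, 10]
  After 'push 11': [18, 12, 10, 11]
Program B final stack: [18, 12, 10, 11]
Same: no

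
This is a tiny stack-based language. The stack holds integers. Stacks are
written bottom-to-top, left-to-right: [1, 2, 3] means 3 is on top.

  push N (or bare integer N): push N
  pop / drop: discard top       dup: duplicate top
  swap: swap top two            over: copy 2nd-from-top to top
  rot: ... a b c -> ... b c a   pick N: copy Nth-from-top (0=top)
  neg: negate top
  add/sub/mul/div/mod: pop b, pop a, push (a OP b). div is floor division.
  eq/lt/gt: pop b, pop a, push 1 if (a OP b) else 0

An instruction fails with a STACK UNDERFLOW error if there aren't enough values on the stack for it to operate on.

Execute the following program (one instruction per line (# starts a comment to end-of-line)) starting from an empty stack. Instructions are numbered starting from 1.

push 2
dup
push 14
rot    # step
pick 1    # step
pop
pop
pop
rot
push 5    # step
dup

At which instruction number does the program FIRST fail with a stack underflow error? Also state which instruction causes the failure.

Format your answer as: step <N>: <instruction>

Answer: step 9: rot

Derivation:
Step 1 ('push 2'): stack = [2], depth = 1
Step 2 ('dup'): stack = [2, 2], depth = 2
Step 3 ('push 14'): stack = [2, 2, 14], depth = 3
Step 4 ('rot'): stack = [2, 14, 2], depth = 3
Step 5 ('pick 1'): stack = [2, 14, 2, 14], depth = 4
Step 6 ('pop'): stack = [2, 14, 2], depth = 3
Step 7 ('pop'): stack = [2, 14], depth = 2
Step 8 ('pop'): stack = [2], depth = 1
Step 9 ('rot'): needs 3 value(s) but depth is 1 — STACK UNDERFLOW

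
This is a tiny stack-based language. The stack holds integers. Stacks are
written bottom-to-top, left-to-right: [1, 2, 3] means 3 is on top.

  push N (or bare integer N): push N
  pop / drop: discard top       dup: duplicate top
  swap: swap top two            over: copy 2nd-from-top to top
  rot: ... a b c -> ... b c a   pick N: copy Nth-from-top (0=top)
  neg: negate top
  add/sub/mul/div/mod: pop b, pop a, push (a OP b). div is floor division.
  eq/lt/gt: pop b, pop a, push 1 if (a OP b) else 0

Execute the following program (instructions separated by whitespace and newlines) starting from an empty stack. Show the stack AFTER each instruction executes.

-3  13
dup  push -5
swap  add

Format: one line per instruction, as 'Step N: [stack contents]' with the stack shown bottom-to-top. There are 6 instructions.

Step 1: [-3]
Step 2: [-3, 13]
Step 3: [-3, 13, 13]
Step 4: [-3, 13, 13, -5]
Step 5: [-3, 13, -5, 13]
Step 6: [-3, 13, 8]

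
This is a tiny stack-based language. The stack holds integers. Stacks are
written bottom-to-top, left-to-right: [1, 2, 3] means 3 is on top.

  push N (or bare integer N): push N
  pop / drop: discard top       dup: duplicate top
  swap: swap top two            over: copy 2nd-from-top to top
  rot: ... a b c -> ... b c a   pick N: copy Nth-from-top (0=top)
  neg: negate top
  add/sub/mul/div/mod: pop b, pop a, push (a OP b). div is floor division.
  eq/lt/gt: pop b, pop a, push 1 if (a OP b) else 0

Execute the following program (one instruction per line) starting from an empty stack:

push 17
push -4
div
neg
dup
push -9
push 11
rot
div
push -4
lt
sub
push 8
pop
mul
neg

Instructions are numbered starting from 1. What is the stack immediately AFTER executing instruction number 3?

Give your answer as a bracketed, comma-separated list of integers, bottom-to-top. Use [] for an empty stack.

Answer: [-5]

Derivation:
Step 1 ('push 17'): [17]
Step 2 ('push -4'): [17, -4]
Step 3 ('div'): [-5]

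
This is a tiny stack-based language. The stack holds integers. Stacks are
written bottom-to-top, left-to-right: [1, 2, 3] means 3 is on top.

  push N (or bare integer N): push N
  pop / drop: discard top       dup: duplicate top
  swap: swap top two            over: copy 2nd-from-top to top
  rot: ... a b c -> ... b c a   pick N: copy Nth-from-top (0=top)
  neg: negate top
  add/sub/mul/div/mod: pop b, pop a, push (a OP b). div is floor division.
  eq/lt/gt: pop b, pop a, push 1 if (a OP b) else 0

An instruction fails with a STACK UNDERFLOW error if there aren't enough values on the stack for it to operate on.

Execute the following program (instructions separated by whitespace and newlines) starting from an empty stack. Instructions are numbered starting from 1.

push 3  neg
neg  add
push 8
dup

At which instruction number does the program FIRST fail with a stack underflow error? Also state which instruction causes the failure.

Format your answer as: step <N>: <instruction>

Step 1 ('push 3'): stack = [3], depth = 1
Step 2 ('neg'): stack = [-3], depth = 1
Step 3 ('neg'): stack = [3], depth = 1
Step 4 ('add'): needs 2 value(s) but depth is 1 — STACK UNDERFLOW

Answer: step 4: add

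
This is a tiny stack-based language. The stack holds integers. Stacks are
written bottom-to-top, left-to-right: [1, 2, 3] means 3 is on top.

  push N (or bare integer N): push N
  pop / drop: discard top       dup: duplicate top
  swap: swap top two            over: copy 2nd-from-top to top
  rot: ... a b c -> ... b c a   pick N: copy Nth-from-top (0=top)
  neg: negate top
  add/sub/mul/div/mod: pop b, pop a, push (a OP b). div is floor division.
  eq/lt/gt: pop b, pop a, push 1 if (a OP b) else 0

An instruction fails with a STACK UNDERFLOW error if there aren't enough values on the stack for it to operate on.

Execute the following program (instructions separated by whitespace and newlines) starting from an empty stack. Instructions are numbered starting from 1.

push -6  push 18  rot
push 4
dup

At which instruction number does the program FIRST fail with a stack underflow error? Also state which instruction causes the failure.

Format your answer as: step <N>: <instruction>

Step 1 ('push -6'): stack = [-6], depth = 1
Step 2 ('push 18'): stack = [-6, 18], depth = 2
Step 3 ('rot'): needs 3 value(s) but depth is 2 — STACK UNDERFLOW

Answer: step 3: rot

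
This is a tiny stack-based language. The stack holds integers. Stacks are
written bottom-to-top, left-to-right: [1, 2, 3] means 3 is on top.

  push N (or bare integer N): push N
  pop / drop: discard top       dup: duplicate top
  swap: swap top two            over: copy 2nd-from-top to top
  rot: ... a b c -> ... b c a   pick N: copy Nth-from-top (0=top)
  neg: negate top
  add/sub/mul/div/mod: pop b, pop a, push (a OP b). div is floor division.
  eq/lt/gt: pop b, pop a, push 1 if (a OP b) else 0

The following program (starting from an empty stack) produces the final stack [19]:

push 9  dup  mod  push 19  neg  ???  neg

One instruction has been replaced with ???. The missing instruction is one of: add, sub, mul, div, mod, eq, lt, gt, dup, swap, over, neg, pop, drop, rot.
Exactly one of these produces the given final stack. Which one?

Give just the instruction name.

Stack before ???: [0, -19]
Stack after ???:  [-19]
The instruction that transforms [0, -19] -> [-19] is: add

Answer: add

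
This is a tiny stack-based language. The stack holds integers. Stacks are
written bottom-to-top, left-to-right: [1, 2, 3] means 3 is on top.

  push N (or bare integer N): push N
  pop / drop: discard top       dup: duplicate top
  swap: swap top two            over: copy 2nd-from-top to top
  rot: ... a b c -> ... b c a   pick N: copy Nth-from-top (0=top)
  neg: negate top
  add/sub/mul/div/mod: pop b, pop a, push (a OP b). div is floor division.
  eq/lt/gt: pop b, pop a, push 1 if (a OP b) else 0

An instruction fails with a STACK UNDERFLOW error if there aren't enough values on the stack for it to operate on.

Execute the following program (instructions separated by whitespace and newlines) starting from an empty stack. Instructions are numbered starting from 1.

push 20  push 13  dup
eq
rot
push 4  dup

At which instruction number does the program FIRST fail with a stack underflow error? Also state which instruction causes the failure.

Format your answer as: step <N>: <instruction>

Answer: step 5: rot

Derivation:
Step 1 ('push 20'): stack = [20], depth = 1
Step 2 ('push 13'): stack = [20, 13], depth = 2
Step 3 ('dup'): stack = [20, 13, 13], depth = 3
Step 4 ('eq'): stack = [20, 1], depth = 2
Step 5 ('rot'): needs 3 value(s) but depth is 2 — STACK UNDERFLOW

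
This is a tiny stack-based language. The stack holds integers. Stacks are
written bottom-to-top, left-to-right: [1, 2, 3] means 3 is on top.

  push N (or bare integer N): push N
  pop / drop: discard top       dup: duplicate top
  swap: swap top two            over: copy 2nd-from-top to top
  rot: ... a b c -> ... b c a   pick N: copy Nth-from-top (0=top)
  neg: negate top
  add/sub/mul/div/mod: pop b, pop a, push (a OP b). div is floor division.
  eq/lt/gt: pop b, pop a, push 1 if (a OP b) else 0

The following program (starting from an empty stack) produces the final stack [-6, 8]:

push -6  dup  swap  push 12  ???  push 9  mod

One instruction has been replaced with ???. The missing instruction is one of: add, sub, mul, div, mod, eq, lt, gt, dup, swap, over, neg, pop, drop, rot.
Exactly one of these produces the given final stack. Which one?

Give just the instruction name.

Stack before ???: [-6, -6, 12]
Stack after ???:  [-6, -1]
The instruction that transforms [-6, -6, 12] -> [-6, -1] is: div

Answer: div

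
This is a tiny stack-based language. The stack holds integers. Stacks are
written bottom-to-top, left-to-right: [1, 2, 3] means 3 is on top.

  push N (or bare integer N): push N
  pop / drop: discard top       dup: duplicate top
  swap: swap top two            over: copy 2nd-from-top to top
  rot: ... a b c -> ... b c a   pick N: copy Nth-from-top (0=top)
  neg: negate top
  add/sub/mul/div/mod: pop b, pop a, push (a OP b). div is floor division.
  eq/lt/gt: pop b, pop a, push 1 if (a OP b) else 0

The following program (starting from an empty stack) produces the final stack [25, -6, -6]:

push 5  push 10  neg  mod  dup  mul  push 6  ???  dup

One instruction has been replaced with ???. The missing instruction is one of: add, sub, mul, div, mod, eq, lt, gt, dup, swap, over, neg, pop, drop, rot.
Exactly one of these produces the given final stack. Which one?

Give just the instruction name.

Answer: neg

Derivation:
Stack before ???: [25, 6]
Stack after ???:  [25, -6]
The instruction that transforms [25, 6] -> [25, -6] is: neg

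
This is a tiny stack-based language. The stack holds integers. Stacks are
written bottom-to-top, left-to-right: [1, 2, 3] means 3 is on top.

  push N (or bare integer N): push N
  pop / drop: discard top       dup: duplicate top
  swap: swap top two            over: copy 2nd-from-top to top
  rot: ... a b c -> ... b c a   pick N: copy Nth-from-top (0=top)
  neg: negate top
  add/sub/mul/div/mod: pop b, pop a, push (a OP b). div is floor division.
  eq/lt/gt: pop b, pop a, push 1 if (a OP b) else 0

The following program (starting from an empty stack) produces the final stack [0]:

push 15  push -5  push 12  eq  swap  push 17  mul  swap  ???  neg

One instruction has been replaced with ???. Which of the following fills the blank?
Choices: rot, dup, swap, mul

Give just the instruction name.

Stack before ???: [255, 0]
Stack after ???:  [0]
Checking each choice:
  rot: stack underflow (need 3, have 2)
  dup: produces [255, 0, 0]
  swap: produces [0, -255]
  mul: MATCH


Answer: mul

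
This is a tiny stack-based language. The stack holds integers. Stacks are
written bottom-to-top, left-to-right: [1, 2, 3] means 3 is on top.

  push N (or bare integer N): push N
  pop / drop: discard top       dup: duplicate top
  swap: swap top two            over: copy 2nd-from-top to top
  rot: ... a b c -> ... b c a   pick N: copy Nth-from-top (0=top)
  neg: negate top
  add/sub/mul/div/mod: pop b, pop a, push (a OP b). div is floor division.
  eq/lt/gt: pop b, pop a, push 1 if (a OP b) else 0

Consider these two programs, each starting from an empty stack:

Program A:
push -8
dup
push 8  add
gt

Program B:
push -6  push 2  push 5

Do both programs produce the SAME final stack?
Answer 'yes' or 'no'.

Answer: no

Derivation:
Program A trace:
  After 'push -8': [-8]
  After 'dup': [-8, -8]
  After 'push 8': [-8, -8, 8]
  After 'add': [-8, 0]
  After 'gt': [0]
Program A final stack: [0]

Program B trace:
  After 'push -6': [-6]
  After 'push 2': [-6, 2]
  After 'push 5': [-6, 2, 5]
Program B final stack: [-6, 2, 5]
Same: no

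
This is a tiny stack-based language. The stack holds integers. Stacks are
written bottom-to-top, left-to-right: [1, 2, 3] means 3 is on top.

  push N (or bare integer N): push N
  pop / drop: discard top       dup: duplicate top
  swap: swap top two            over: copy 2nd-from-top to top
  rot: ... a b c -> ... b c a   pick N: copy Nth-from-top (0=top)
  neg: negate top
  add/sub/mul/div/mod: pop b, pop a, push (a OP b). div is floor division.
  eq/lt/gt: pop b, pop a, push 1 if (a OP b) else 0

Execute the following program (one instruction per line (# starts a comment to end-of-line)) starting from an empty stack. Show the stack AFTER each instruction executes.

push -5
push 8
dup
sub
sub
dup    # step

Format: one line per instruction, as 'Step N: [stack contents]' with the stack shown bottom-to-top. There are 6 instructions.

Step 1: [-5]
Step 2: [-5, 8]
Step 3: [-5, 8, 8]
Step 4: [-5, 0]
Step 5: [-5]
Step 6: [-5, -5]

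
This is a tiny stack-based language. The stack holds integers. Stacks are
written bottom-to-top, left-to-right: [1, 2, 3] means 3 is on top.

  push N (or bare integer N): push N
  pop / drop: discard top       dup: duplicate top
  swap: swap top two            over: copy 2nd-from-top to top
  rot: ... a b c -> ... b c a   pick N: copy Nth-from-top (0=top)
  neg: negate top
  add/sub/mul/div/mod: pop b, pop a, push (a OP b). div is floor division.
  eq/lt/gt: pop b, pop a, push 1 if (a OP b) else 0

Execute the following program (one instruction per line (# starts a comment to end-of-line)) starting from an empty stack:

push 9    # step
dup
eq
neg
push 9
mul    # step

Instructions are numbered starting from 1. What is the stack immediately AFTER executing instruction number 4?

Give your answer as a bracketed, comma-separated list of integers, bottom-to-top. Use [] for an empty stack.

Answer: [-1]

Derivation:
Step 1 ('push 9'): [9]
Step 2 ('dup'): [9, 9]
Step 3 ('eq'): [1]
Step 4 ('neg'): [-1]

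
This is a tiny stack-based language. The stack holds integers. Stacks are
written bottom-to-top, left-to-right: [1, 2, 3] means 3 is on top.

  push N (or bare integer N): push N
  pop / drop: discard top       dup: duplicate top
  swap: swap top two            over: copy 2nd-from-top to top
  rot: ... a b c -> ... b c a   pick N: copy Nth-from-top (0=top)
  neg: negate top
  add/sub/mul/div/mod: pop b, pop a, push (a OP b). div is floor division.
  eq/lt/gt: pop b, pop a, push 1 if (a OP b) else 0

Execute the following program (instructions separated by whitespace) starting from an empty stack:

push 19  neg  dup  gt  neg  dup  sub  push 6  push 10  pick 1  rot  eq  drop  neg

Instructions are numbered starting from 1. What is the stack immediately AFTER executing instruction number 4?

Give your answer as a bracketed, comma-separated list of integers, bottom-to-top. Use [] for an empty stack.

Step 1 ('push 19'): [19]
Step 2 ('neg'): [-19]
Step 3 ('dup'): [-19, -19]
Step 4 ('gt'): [0]

Answer: [0]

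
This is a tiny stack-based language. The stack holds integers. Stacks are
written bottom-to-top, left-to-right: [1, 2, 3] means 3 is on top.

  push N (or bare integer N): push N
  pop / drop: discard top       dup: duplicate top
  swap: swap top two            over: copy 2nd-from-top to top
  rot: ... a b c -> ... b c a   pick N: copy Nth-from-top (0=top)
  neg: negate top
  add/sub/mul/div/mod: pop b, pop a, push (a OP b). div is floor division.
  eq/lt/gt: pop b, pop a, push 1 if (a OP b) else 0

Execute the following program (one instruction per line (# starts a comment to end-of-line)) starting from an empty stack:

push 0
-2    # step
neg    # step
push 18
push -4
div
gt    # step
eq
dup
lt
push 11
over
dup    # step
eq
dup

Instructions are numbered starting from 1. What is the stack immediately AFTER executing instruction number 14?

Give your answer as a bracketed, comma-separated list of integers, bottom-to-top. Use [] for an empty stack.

Answer: [0, 11, 1]

Derivation:
Step 1 ('push 0'): [0]
Step 2 ('-2'): [0, -2]
Step 3 ('neg'): [0, 2]
Step 4 ('push 18'): [0, 2, 18]
Step 5 ('push -4'): [0, 2, 18, -4]
Step 6 ('div'): [0, 2, -5]
Step 7 ('gt'): [0, 1]
Step 8 ('eq'): [0]
Step 9 ('dup'): [0, 0]
Step 10 ('lt'): [0]
Step 11 ('push 11'): [0, 11]
Step 12 ('over'): [0, 11, 0]
Step 13 ('dup'): [0, 11, 0, 0]
Step 14 ('eq'): [0, 11, 1]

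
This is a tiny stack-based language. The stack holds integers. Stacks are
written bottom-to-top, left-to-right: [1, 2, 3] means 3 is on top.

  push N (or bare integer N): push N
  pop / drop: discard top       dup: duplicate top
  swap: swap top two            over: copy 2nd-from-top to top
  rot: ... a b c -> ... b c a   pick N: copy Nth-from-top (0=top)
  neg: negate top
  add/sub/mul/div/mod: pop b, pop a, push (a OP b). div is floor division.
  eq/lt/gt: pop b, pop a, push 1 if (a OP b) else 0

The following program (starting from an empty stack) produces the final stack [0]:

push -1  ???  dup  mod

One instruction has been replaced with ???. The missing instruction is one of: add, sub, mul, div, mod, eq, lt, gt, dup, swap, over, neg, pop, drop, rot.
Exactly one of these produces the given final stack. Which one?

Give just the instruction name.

Stack before ???: [-1]
Stack after ???:  [1]
The instruction that transforms [-1] -> [1] is: neg

Answer: neg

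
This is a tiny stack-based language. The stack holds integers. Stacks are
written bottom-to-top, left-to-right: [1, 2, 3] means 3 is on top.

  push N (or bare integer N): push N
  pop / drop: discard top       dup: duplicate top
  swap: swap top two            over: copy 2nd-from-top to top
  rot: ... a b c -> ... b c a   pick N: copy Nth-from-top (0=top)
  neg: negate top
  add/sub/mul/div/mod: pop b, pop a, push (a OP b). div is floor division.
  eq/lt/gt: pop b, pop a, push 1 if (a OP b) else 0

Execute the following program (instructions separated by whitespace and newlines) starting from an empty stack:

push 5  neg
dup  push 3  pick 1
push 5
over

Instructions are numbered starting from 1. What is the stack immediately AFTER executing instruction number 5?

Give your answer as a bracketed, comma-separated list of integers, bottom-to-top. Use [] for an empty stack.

Step 1 ('push 5'): [5]
Step 2 ('neg'): [-5]
Step 3 ('dup'): [-5, -5]
Step 4 ('push 3'): [-5, -5, 3]
Step 5 ('pick 1'): [-5, -5, 3, -5]

Answer: [-5, -5, 3, -5]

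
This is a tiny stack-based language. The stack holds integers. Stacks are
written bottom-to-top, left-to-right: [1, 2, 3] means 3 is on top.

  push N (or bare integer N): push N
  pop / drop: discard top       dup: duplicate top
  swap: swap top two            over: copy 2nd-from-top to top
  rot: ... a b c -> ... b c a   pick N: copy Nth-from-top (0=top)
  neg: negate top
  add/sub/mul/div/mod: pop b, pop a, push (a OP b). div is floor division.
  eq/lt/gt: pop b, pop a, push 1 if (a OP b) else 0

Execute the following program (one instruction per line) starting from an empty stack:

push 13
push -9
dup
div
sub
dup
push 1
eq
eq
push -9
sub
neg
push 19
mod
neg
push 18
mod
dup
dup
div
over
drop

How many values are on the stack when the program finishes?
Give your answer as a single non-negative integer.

Answer: 2

Derivation:
After 'push 13': stack = [13] (depth 1)
After 'push -9': stack = [13, -9] (depth 2)
After 'dup': stack = [13, -9, -9] (depth 3)
After 'div': stack = [13, 1] (depth 2)
After 'sub': stack = [12] (depth 1)
After 'dup': stack = [12, 12] (depth 2)
After 'push 1': stack = [12, 12, 1] (depth 3)
After 'eq': stack = [12, 0] (depth 2)
After 'eq': stack = [0] (depth 1)
After 'push -9': stack = [0, -9] (depth 2)
  ...
After 'push 19': stack = [-9, 19] (depth 2)
After 'mod': stack = [10] (depth 1)
After 'neg': stack = [-10] (depth 1)
After 'push 18': stack = [-10, 18] (depth 2)
After 'mod': stack = [8] (depth 1)
After 'dup': stack = [8, 8] (depth 2)
After 'dup': stack = [8, 8, 8] (depth 3)
After 'div': stack = [8, 1] (depth 2)
After 'over': stack = [8, 1, 8] (depth 3)
After 'drop': stack = [8, 1] (depth 2)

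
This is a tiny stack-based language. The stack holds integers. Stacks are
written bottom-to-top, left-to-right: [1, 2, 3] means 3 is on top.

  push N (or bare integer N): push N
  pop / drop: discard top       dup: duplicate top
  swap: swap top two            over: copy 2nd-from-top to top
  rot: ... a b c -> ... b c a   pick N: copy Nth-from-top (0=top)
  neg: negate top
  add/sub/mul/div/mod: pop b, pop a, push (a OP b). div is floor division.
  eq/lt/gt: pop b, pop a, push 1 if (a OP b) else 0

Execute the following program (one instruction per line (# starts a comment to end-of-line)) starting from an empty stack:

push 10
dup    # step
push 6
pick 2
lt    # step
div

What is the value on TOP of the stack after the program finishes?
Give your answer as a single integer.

Answer: 10

Derivation:
After 'push 10': [10]
After 'dup': [10, 10]
After 'push 6': [10, 10, 6]
After 'pick 2': [10, 10, 6, 10]
After 'lt': [10, 10, 1]
After 'div': [10, 10]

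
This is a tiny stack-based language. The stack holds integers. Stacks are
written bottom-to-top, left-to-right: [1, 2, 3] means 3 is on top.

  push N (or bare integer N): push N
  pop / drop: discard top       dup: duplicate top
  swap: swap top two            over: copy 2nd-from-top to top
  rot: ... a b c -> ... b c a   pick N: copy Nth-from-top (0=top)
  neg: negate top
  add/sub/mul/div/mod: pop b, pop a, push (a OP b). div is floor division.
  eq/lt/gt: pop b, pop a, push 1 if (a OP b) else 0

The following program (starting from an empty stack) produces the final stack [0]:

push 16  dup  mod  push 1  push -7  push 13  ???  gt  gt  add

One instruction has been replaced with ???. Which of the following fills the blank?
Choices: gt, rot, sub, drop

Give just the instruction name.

Stack before ???: [0, 1, -7, 13]
Stack after ???:  [0, -7, 13, 1]
Checking each choice:
  gt: stack underflow (need 2, have 1)
  rot: MATCH
  sub: stack underflow (need 2, have 1)
  drop: stack underflow (need 2, have 1)


Answer: rot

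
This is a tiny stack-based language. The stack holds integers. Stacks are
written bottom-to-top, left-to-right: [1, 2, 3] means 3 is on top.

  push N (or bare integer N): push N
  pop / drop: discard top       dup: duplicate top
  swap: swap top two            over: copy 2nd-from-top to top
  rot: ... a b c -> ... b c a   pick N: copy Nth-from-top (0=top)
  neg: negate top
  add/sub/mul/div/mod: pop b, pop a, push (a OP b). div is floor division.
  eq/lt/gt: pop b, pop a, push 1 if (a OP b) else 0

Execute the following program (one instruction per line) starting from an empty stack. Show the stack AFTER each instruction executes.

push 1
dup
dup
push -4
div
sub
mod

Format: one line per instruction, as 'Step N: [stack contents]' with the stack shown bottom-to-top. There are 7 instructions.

Step 1: [1]
Step 2: [1, 1]
Step 3: [1, 1, 1]
Step 4: [1, 1, 1, -4]
Step 5: [1, 1, -1]
Step 6: [1, 2]
Step 7: [1]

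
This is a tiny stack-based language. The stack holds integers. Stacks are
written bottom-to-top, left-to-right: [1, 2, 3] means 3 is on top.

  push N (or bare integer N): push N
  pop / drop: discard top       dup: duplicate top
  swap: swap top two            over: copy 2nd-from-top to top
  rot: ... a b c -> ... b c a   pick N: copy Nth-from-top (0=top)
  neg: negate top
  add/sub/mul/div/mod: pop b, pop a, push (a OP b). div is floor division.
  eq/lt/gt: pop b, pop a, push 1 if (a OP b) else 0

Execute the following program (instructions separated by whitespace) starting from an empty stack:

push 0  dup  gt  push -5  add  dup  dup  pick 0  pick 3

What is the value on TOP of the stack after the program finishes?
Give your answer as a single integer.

Answer: -5

Derivation:
After 'push 0': [0]
After 'dup': [0, 0]
After 'gt': [0]
After 'push -5': [0, -5]
After 'add': [-5]
After 'dup': [-5, -5]
After 'dup': [-5, -5, -5]
After 'pick 0': [-5, -5, -5, -5]
After 'pick 3': [-5, -5, -5, -5, -5]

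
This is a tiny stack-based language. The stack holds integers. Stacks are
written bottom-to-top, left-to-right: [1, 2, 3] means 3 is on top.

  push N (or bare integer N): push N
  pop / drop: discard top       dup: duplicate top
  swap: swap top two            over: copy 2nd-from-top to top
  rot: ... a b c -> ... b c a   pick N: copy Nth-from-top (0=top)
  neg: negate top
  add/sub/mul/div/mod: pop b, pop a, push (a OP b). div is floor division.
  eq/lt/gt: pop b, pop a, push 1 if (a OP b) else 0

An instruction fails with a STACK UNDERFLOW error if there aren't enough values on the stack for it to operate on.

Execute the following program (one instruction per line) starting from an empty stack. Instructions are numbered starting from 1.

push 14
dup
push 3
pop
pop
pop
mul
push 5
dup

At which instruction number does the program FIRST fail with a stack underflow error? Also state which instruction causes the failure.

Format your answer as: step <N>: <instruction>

Step 1 ('push 14'): stack = [14], depth = 1
Step 2 ('dup'): stack = [14, 14], depth = 2
Step 3 ('push 3'): stack = [14, 14, 3], depth = 3
Step 4 ('pop'): stack = [14, 14], depth = 2
Step 5 ('pop'): stack = [14], depth = 1
Step 6 ('pop'): stack = [], depth = 0
Step 7 ('mul'): needs 2 value(s) but depth is 0 — STACK UNDERFLOW

Answer: step 7: mul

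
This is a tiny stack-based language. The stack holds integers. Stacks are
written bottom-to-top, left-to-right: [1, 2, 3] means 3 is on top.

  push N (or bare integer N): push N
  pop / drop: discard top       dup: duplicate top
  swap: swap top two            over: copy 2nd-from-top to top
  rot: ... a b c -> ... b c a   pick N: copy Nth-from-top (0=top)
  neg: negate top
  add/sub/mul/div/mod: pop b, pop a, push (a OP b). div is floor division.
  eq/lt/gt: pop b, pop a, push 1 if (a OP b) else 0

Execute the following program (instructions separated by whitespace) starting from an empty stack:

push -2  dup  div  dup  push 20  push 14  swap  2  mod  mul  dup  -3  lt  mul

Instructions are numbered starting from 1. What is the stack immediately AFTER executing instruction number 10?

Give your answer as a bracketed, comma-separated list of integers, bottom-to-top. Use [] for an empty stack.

Answer: [1, 1, 0]

Derivation:
Step 1 ('push -2'): [-2]
Step 2 ('dup'): [-2, -2]
Step 3 ('div'): [1]
Step 4 ('dup'): [1, 1]
Step 5 ('push 20'): [1, 1, 20]
Step 6 ('push 14'): [1, 1, 20, 14]
Step 7 ('swap'): [1, 1, 14, 20]
Step 8 ('2'): [1, 1, 14, 20, 2]
Step 9 ('mod'): [1, 1, 14, 0]
Step 10 ('mul'): [1, 1, 0]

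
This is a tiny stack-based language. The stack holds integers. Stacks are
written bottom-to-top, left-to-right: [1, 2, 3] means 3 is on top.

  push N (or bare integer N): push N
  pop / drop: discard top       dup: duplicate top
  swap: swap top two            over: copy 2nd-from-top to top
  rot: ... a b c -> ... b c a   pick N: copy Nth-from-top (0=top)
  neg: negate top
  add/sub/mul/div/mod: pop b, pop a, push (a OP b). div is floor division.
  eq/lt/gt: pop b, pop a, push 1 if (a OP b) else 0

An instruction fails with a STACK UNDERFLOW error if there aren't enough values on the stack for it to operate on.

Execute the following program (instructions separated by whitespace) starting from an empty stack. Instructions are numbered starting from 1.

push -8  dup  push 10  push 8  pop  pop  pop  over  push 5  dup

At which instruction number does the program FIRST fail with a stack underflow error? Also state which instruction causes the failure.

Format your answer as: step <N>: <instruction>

Step 1 ('push -8'): stack = [-8], depth = 1
Step 2 ('dup'): stack = [-8, -8], depth = 2
Step 3 ('push 10'): stack = [-8, -8, 10], depth = 3
Step 4 ('push 8'): stack = [-8, -8, 10, 8], depth = 4
Step 5 ('pop'): stack = [-8, -8, 10], depth = 3
Step 6 ('pop'): stack = [-8, -8], depth = 2
Step 7 ('pop'): stack = [-8], depth = 1
Step 8 ('over'): needs 2 value(s) but depth is 1 — STACK UNDERFLOW

Answer: step 8: over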